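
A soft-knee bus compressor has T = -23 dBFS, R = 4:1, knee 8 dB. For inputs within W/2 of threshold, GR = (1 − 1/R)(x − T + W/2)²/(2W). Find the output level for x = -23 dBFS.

x − T + W/2 = -23 − (-23) + 4 = 4.
GR = (1 − 1/4) × 4² / 16 = 0.75 × 16 / 16 = 0.75 dB.
Output = -23 − 0.75 = -23.75 dBFS.

-23.75 dBFS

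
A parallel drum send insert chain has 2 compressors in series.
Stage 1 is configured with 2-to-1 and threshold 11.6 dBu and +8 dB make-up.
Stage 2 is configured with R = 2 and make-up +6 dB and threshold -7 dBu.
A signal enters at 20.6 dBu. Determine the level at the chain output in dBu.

Stage 1: 20.6 dBu is 9 dB over 11.6 dBu; at 2:1 that becomes 4.5 dB over, giving 16.1 dBu; +8 dB make-up → 24.1 dBu.
Stage 2: overshoot 31.1 dB → 31.1/2 = 15.55 dB → 8.55 dBu; +6 dB make-up → 14.55 dBu.

14.55 dBu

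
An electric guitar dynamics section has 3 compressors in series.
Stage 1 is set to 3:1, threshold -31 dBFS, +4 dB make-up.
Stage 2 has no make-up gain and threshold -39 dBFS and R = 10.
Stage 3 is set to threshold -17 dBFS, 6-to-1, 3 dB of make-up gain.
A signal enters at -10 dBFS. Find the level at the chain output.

Stage 1: 21 dB above -31 dBFS, reduced 3:1 to 7 dB above → -24 dBFS; +4 dB make-up → -20 dBFS.
Stage 2: overshoot 19 dB → 19/10 = 1.9 dB → -37.1 dBFS.
Stage 3: below threshold (-37.1 ≤ -17); passes unchanged; make-up brings it to -34.1 dBFS.

-34.1 dBFS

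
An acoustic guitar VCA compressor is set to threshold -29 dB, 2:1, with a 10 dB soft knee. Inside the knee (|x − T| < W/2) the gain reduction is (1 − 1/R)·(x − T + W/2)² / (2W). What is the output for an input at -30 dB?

-30.4 dB

x − T + W/2 = -30 − (-29) + 5 = 4.
GR = (1 − 1/2) × 4² / 20 = 0.5 × 16 / 20 = 0.4 dB.
Output = -30 − 0.4 = -30.4 dB.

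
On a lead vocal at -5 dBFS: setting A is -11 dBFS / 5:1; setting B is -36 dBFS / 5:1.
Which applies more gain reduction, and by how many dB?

B, by 20 dB

A: overshoot 6 dB → output overshoot 1.2 dB → GR 4.8 dB.
B: overshoot 31 dB → output overshoot 6.2 dB → GR 24.8 dB.
B applies 20 dB more gain reduction.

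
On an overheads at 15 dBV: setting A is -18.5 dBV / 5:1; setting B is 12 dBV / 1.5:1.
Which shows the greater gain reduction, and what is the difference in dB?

A: GR = 33.5 − 33.5/5 = 26.8 dB.
B: GR = 3 − 3/1.5 = 1 dB.
A reduces 25.8 dB more.

A, by 25.8 dB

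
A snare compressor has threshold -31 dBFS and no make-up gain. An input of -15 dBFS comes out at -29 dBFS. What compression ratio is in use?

8:1

Input overshoot = -15 − (-31) = 16 dB; output overshoot = -29 − (-31) = 2 dB.
Ratio = 16 / 2 = 8.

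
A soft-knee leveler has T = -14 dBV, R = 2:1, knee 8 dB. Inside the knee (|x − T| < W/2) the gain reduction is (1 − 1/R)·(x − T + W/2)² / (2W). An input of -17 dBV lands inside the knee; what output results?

-17.03125 dBV

x − T + W/2 = -17 − (-14) + 4 = 1.
GR = (1 − 1/2) × 1² / 16 = 0.5 × 1 / 16 = 0.03125 dB.
Output = -17 − 0.03125 = -17.03125 dBV.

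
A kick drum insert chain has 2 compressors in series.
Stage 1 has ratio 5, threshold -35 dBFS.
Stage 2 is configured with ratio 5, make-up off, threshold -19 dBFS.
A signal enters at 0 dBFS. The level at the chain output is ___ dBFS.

Stage 1: 0 dBFS is 35 dB over -35 dBFS; at 5:1 that becomes 7 dB over, giving -28 dBFS.
Stage 2: -28 dBFS ≤ -19 dBFS, so stage 2 doesn't engage; output -28 dBFS.

-28 dBFS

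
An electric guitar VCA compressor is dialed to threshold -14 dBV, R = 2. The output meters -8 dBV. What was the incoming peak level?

-2 dBV

The compressed level sits -8 − (-14) = 6 dB over threshold.
Input overshoot = R × output overshoot = 12 dB → input = -14 + 12 = -2 dBV.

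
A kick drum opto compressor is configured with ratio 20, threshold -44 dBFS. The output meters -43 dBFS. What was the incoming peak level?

The compressed level sits -43 − (-44) = 1 dB over threshold.
Undo the ratio: input overshoot = 1 × 20 = 20 dB, giving input = -24 dBFS.

-24 dBFS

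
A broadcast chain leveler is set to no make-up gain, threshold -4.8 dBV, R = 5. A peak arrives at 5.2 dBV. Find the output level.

-2.8 dBV

The input is 10 dB above the -4.8 dBV threshold.
5:1 compression reduces that to 10/5 = 2 dB over.
So the level is -4.8 + 2 = -2.8 dBV.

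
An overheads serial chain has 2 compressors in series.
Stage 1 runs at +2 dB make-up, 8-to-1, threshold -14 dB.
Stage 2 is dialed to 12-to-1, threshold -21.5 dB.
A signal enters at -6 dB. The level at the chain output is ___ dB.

-20.625 dB

Stage 1: overshoot 8 dB → 8/8 = 1 dB → -13 dB; +2 dB make-up → -11 dB.
Stage 2: -11 dB is 10.5 dB over -21.5 dB; at 12:1 that becomes 0.875 dB over, giving -20.625 dB.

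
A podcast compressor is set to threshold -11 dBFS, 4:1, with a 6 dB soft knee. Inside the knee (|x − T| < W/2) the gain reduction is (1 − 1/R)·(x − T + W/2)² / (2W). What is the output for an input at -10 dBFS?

-11 dBFS

x − T + W/2 = -10 − (-11) + 3 = 4.
GR = (1 − 1/4) × 4² / 12 = 0.75 × 16 / 12 = 1 dB.
Output = -10 − 1 = -11 dBFS.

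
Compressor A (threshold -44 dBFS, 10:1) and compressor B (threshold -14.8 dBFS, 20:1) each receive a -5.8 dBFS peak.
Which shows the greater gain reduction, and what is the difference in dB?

A: overshoot 38.2 dB → output overshoot 3.82 dB → GR 34.38 dB.
B: overshoot 9 dB → output overshoot 0.45 dB → GR 8.55 dB.
A applies 25.83 dB more gain reduction.

A, by 25.83 dB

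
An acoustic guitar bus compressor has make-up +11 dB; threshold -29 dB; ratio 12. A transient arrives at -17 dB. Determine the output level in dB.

-17 dB

Overshoot: -17 − (-29) = 12 dB.
At 12:1 the overshoot is divided by 12, leaving 1 dB above threshold.
That puts the output at -28 dB; make-up adds 11 dB, giving -17 dB.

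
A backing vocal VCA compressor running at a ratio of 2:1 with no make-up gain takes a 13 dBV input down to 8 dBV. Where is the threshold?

3 dBV

Let T be the threshold. Output overshoot = (input overshoot)/R, so 8 − T = (13 − T)/2.
2·(8 − T) = 13 − T → 1·T = 16 − 13 = 3.
T = 3/1 = 3 dBV.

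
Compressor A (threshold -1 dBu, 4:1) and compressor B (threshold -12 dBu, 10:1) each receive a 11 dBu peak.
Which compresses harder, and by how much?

B, by 11.7 dB

A: overshoot 12 dB → output overshoot 3 dB → GR 9 dB.
B: overshoot 23 dB → output overshoot 2.3 dB → GR 20.7 dB.
Difference: 11.7 dB in favour of B.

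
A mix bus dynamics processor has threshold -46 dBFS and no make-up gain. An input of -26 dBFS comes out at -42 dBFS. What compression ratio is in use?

Input overshoot = -26 − (-46) = 20 dB; output overshoot = -42 − (-46) = 4 dB.
Ratio = 20 / 4 = 5.

5:1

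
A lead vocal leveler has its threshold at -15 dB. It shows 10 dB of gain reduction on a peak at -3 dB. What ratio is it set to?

6:1

Input overshoot = -3 − (-15) = 12 dB.
Output overshoot = 12 − 10 = 2 dB.
Ratio = input overshoot / output overshoot = 12 / 2 = 6.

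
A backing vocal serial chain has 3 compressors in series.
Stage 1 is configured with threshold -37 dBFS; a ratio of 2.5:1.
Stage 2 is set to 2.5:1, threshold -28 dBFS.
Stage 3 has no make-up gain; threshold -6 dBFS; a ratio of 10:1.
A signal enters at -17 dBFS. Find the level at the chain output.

-29 dBFS

Stage 1: -17 dBFS is 20 dB over -37 dBFS; at 2.5:1 that becomes 8 dB over, giving -29 dBFS.
Stage 2: -29 dBFS ≤ -28 dBFS, so stage 2 doesn't engage; output -29 dBFS.
Stage 3: -29 dBFS ≤ -6 dBFS, so stage 3 doesn't engage; output -29 dBFS.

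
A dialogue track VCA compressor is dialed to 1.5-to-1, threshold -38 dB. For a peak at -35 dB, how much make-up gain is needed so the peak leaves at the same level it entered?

1 dB

Without make-up, output = threshold + overshoot/1.5 = -38 + 2 = -36 dB.
Gap to target: 1 dB.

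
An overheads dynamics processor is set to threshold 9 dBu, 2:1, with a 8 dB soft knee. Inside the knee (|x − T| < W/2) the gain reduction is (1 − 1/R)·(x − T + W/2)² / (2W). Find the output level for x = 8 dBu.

7.71875 dBu

x − T + W/2 = 8 − 9 + 4 = 3.
GR = (1 − 1/2) × 3² / 16 = 0.5 × 9 / 16 = 0.28125 dB.
Output = 8 − 0.28125 = 7.71875 dBu.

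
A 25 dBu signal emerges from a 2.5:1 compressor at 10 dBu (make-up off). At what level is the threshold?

0 dBu

Gain reduction = 25 − 10 = 15 dB; output overshoot = GR / (R − 1) = 15 / 1.5 = 10 dB.
Threshold = output − output overshoot = 10 − 10 = 0 dBu.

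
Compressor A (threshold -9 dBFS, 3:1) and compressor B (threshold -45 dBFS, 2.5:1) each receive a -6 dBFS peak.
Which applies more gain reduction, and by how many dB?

A: 3 dB over, compressed to 1 dB over, so 2 dB of GR.
B: 39 dB over, compressed to 15.6 dB over, so 23.4 dB of GR.
Difference: 21.4 dB in favour of B.

B, by 21.4 dB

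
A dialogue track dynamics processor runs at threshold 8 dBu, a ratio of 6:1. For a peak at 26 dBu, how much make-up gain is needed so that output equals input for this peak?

Without make-up, output = threshold + overshoot/6 = 8 + 3 = 11 dBu.
Gap to target: 15 dB.

15 dB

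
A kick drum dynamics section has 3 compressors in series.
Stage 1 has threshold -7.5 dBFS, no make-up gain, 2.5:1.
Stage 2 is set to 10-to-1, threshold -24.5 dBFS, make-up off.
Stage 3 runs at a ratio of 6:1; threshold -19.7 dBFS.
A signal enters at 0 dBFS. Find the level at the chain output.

Stage 1: overshoot 7.5 dB → 7.5/2.5 = 3 dB → -4.5 dBFS.
Stage 2: 20 dB above -24.5 dBFS, reduced 10:1 to 2 dB above → -22.5 dBFS.
Stage 3: below threshold (-22.5 ≤ -19.7); passes unchanged; output -22.5 dBFS.

-22.5 dBFS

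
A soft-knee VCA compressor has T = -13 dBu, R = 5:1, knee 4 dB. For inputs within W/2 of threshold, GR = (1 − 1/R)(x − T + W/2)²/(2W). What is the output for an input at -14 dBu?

-14.1 dBu

x − T + W/2 = -14 − (-13) + 2 = 1.
GR = (1 − 1/5) × 1² / 8 = 0.8 × 1 / 8 = 0.1 dB.
Output = -14 − 0.1 = -14.1 dBu.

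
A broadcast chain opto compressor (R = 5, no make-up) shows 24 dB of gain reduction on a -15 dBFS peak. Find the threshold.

Input is 30 dB above T (since output overshoot × R = input overshoot: (-39 − T)·5 = -15 − T gives T = -45 dBFS).
Check: -45 + (-15 − (-45))/5 = -45 + 6 = -39 dBFS. ✓

-45 dBFS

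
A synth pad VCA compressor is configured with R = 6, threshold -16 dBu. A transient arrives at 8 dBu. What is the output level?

-12 dBu

8 dBu sits 24 dB over threshold.
At 6:1 the overshoot is divided by 6, leaving 4 dB above threshold.
Output = -16 + 4 = -12 dBu.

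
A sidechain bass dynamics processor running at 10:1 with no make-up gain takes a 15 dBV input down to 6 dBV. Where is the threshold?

5 dBV

Gain reduction = 15 − 6 = 9 dB; output overshoot = GR / (R − 1) = 9 / 9 = 1 dB.
Threshold = output − output overshoot = 6 − 1 = 5 dBV.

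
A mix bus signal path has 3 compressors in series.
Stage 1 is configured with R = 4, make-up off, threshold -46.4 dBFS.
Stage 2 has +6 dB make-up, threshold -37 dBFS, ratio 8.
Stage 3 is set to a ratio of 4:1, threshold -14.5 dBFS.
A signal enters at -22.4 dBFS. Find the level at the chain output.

Stage 1: -22.4 dBFS is 24 dB over -46.4 dBFS; at 4:1 that becomes 6 dB over, giving -40.4 dBFS.
Stage 2: -40.4 dBFS ≤ -37 dBFS, so stage 2 doesn't engage; make-up brings it to -34.4 dBFS.
Stage 3: -34.4 dBFS ≤ -14.5 dBFS, so stage 3 doesn't engage; output -34.4 dBFS.

-34.4 dBFS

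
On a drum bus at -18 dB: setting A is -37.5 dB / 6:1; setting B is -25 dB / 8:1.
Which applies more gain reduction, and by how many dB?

A: GR = 19.5 − 19.5/6 = 16.25 dB.
B: GR = 7 − 7/8 = 6.125 dB.
A applies 10.125 dB more gain reduction.

A, by 10.125 dB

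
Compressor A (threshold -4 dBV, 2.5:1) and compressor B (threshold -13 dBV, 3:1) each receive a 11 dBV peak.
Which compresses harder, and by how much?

A: GR = 15 − 15/2.5 = 9 dB.
B: GR = 24 − 24/3 = 16 dB.
B applies 7 dB more gain reduction.

B, by 7 dB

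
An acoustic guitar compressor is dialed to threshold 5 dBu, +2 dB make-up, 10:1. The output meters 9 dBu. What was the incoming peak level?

Remove make-up: 9 − 2 = 7 dBu.
Post-compression overshoot = 7 − 5 = 2 dB.
Before 10:1 compression the overshoot was 2 × 10 = 20 dB, so input = 5 + 20 = 25 dBu.

25 dBu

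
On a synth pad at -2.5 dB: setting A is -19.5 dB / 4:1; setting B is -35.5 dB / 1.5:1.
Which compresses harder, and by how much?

A: GR = 17 − 17/4 = 12.75 dB.
B: GR = 33 − 33/1.5 = 11 dB.
Difference: 1.75 dB in favour of A.

A, by 1.75 dB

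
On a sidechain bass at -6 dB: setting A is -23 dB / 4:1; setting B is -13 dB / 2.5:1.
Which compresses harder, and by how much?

A, by 8.55 dB

A: GR = 17 − 17/4 = 12.75 dB.
B: GR = 7 − 7/2.5 = 4.2 dB.
A applies 8.55 dB more gain reduction.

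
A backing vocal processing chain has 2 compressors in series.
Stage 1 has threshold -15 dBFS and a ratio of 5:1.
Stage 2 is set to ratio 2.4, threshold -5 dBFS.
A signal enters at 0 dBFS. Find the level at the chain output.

Stage 1: 15 dB above -15 dBFS, reduced 5:1 to 3 dB above → -12 dBFS.
Stage 2: -12 dBFS is at or below the -5 dBFS threshold — no compression; output -12 dBFS.

-12 dBFS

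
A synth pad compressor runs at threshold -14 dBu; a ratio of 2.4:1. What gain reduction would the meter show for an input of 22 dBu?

The signal is 36 dB above threshold.
After 2.4:1 compression the overshoot becomes 36/2.4 = 15 dB.
Gain reduction = 36 − 15 = 21 dB.

21 dB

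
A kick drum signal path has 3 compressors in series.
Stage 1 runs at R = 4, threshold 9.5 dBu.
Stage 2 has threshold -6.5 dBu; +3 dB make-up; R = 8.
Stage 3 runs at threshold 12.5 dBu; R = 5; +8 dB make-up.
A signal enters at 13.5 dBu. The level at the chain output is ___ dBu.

6.625 dBu

Stage 1: overshoot 4 dB → 4/4 = 1 dB → 10.5 dBu.
Stage 2: overshoot 17 dB → 17/8 = 2.125 dB → -4.375 dBu; +3 dB make-up → -1.375 dBu.
Stage 3: -1.375 dBu is at or below the 12.5 dBu threshold — no compression; make-up brings it to 6.625 dBu.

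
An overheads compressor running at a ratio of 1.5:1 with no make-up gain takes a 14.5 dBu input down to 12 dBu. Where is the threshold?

Gain reduction = 14.5 − 12 = 2.5 dB; output overshoot = GR / (R − 1) = 2.5 / 0.5 = 5 dB.
Threshold = output − output overshoot = 12 − 5 = 7 dBu.

7 dBu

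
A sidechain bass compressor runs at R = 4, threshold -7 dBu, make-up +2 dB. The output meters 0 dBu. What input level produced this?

Stripping the +2 dB make-up gives -2 dBu at the gain stage.
Post-compression overshoot = -2 − (-7) = 5 dB.
Input overshoot = R × output overshoot = 20 dB → input = -7 + 20 = 13 dBu.

13 dBu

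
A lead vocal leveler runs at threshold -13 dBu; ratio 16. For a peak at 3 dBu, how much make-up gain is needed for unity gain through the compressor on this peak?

15 dB

Without make-up, output = threshold + overshoot/16 = -13 + 1 = -12 dBu.
Gap to target: 15 dB.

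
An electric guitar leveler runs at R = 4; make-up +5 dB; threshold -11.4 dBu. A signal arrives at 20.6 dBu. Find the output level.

1.6 dBu

20.6 dBu sits 32 dB over threshold.
At 4:1 the overshoot is divided by 4, leaving 8 dB above threshold.
So the level is -11.4 + 8 = -3.4 dBu; make-up adds 5 dB, giving 1.6 dBu.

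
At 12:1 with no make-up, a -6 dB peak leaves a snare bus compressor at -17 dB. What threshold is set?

-18 dB

Let T be the threshold. Output overshoot = (input overshoot)/R, so -17 − T = (-6 − T)/12.
12·(-17 − T) = -6 − T → 11·T = -204 − (-6) = -198.
T = -198/11 = -18 dB.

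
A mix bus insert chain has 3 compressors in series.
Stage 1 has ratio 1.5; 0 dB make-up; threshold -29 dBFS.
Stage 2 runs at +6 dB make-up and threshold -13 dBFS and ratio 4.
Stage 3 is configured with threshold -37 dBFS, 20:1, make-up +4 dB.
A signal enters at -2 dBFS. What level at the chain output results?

Stage 1: -2 dBFS is 27 dB over -29 dBFS; at 1.5:1 that becomes 18 dB over, giving -11 dBFS.
Stage 2: -11 dBFS is 2 dB over -13 dBFS; at 4:1 that becomes 0.5 dB over, giving -12.5 dBFS; +6 dB make-up → -6.5 dBFS.
Stage 3: 30.5 dB above -37 dBFS, reduced 20:1 to 1.525 dB above → -35.475 dBFS; +4 dB make-up → -31.475 dBFS.

-31.475 dBFS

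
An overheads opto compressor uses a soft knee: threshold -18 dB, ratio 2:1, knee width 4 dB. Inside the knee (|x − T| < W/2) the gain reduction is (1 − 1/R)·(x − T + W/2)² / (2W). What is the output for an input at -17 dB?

x − T + W/2 = -17 − (-18) + 2 = 3.
GR = (1 − 1/2) × 3² / 8 = 0.5 × 9 / 8 = 0.5625 dB.
Output = -17 − 0.5625 = -17.5625 dB.

-17.5625 dB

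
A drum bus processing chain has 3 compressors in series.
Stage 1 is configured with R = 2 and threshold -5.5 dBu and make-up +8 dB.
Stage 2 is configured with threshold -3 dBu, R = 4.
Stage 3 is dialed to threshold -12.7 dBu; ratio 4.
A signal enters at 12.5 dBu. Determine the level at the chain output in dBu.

Stage 1: 12.5 dBu is 18 dB over -5.5 dBu; at 2:1 that becomes 9 dB over, giving 3.5 dBu; +8 dB make-up → 11.5 dBu.
Stage 2: 14.5 dB above -3 dBu, reduced 4:1 to 3.625 dB above → 0.625 dBu.
Stage 3: 13.325 dB above -12.7 dBu, reduced 4:1 to 3.33125 dB above → -9.36875 dBu.

-9.36875 dBu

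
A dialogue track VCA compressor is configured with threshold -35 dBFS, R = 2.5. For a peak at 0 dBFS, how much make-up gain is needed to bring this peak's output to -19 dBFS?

Overshoot 35 dB → 35/2.5 = 14 dB after compression, so the compressed level is -35 + 14 = -21 dBFS.
Make-up = target − compressed = -19 − (-21) = 2 dB.

2 dB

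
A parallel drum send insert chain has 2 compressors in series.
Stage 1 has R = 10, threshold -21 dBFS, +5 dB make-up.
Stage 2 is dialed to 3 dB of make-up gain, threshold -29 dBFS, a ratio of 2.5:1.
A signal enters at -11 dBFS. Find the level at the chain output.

Stage 1: 10 dB above -21 dBFS, reduced 10:1 to 1 dB above → -20 dBFS; +5 dB make-up → -15 dBFS.
Stage 2: -15 dBFS is 14 dB over -29 dBFS; at 2.5:1 that becomes 5.6 dB over, giving -23.4 dBFS; +3 dB make-up → -20.4 dBFS.

-20.4 dBFS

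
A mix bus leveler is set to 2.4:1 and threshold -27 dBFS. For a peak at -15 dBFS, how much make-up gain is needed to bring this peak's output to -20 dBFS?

2 dB

The peak compresses to -27 + 12/2.4 = -22 dBFS.
To reach -20 dBFS requires -20 − (-22) = 2 dB of make-up.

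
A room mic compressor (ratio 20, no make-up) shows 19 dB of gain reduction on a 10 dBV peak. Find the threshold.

Input is 20 dB above T (since output overshoot × R = input overshoot: (-9 − T)·20 = 10 − T gives T = -10 dBV).
Check: -10 + (10 − (-10))/20 = -10 + 1 = -9 dBV. ✓

-10 dBV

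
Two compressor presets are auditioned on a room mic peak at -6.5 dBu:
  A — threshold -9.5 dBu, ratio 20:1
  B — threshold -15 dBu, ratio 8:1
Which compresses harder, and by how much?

B, by 4.5875 dB

A: GR = 3 − 3/20 = 2.85 dB.
B: GR = 8.5 − 8.5/8 = 7.4375 dB.
B reduces 4.5875 dB more.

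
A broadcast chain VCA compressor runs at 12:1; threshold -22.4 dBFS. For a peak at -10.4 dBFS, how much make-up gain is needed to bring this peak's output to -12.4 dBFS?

Without make-up, output = threshold + overshoot/12 = -22.4 + 1 = -21.4 dBFS.
Gap to target: 9 dB.

9 dB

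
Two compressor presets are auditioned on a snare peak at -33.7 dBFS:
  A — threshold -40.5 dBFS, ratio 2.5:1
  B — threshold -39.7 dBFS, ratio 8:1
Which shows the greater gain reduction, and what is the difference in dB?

A: 6.8 dB over, compressed to 2.72 dB over, so 4.08 dB of GR.
B: 6 dB over, compressed to 0.75 dB over, so 5.25 dB of GR.
B applies 1.17 dB more gain reduction.

B, by 1.17 dB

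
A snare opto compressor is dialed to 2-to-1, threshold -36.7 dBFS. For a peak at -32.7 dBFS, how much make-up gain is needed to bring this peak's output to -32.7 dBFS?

Overshoot 4 dB → 4/2 = 2 dB after compression, so the compressed level is -36.7 + 2 = -34.7 dBFS.
Make-up = target − compressed = -32.7 − (-34.7) = 2 dB.

2 dB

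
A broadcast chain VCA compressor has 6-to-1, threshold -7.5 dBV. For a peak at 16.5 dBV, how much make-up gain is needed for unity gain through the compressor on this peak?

20 dB

Overshoot 24 dB → 24/6 = 4 dB after compression, so the compressed level is -7.5 + 4 = -3.5 dBV.
Make-up = target − compressed = 16.5 − (-3.5) = 20 dB.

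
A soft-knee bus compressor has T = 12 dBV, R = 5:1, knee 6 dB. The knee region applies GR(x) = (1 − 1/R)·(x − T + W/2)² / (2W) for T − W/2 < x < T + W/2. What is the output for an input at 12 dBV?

x − T + W/2 = 12 − 12 + 3 = 3.
GR = (1 − 1/5) × 3² / 12 = 0.8 × 9 / 12 = 0.6 dB.
Output = 12 − 0.6 = 11.4 dBV.

11.4 dBV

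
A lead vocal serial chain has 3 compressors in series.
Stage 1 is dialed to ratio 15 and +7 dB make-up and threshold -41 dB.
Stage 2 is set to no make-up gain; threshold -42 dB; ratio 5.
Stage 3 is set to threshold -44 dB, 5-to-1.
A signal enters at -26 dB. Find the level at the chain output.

Stage 1: overshoot 15 dB → 15/15 = 1 dB → -40 dB; +7 dB make-up → -33 dB.
Stage 2: overshoot 9 dB → 9/5 = 1.8 dB → -40.2 dB.
Stage 3: -40.2 dB is 3.8 dB over -44 dB; at 5:1 that becomes 0.76 dB over, giving -43.24 dB.

-43.24 dB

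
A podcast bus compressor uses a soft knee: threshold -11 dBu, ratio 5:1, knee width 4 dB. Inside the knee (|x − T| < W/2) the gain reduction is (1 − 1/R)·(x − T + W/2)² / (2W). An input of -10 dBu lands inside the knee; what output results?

-10.9 dBu

x − T + W/2 = -10 − (-11) + 2 = 3.
GR = (1 − 1/5) × 3² / 8 = 0.8 × 9 / 8 = 0.9 dB.
Output = -10 − 0.9 = -10.9 dBu.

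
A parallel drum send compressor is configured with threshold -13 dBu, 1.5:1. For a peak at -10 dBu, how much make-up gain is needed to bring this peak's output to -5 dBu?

6 dB

The peak compresses to -13 + 3/1.5 = -11 dBu.
To reach -5 dBu requires -5 − (-11) = 6 dB of make-up.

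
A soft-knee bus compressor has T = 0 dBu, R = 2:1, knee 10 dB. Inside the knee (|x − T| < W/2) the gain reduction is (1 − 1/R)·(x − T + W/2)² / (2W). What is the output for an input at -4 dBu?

-4.025 dBu

x − T + W/2 = -4 − 0 + 5 = 1.
GR = (1 − 1/2) × 1² / 20 = 0.5 × 1 / 20 = 0.025 dB.
Output = -4 − 0.025 = -4.025 dBu.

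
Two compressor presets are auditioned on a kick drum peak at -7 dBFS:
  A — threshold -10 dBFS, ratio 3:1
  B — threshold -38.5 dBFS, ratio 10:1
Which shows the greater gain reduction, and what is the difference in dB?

B, by 26.35 dB

A: GR = 3 − 3/3 = 2 dB.
B: GR = 31.5 − 31.5/10 = 28.35 dB.
Difference: 26.35 dB in favour of B.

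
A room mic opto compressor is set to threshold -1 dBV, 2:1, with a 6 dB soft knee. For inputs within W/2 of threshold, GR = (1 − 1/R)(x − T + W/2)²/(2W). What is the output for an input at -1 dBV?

x − T + W/2 = -1 − (-1) + 3 = 3.
GR = (1 − 1/2) × 3² / 12 = 0.5 × 9 / 12 = 0.375 dB.
Output = -1 − 0.375 = -1.375 dBV.

-1.375 dBV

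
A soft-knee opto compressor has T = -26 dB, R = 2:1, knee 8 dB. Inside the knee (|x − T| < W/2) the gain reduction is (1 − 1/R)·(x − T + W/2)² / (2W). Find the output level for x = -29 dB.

-29.03125 dB

x − T + W/2 = -29 − (-26) + 4 = 1.
GR = (1 − 1/2) × 1² / 16 = 0.5 × 1 / 16 = 0.03125 dB.
Output = -29 − 0.03125 = -29.03125 dB.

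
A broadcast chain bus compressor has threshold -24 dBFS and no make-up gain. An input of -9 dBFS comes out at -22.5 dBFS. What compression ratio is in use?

Input overshoot = -9 − (-24) = 15 dB; output overshoot = -22.5 − (-24) = 1.5 dB.
Ratio = 15 / 1.5 = 10.

10:1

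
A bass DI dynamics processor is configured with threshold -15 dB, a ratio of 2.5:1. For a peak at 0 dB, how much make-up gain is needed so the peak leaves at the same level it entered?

9 dB

Without make-up, output = threshold + overshoot/2.5 = -15 + 6 = -9 dB.
Gap to target: 9 dB.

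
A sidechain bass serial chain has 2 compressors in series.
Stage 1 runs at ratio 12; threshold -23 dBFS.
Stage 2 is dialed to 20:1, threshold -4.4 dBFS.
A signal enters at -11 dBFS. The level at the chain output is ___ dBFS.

Stage 1: 12 dB above -23 dBFS, reduced 12:1 to 1 dB above → -22 dBFS.
Stage 2: below threshold (-22 ≤ -4.4); passes unchanged; output -22 dBFS.

-22 dBFS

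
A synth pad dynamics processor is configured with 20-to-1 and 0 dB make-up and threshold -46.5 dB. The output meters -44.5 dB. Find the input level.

The compressed level sits -44.5 − (-46.5) = 2 dB over threshold.
Before 20:1 compression the overshoot was 2 × 20 = 40 dB, so input = -46.5 + 40 = -6.5 dB.

-6.5 dB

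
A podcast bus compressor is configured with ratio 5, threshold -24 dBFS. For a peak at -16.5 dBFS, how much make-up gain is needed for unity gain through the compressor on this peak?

The peak compresses to -24 + 7.5/5 = -22.5 dBFS.
To reach -16.5 dBFS requires -16.5 − (-22.5) = 6 dB of make-up.

6 dB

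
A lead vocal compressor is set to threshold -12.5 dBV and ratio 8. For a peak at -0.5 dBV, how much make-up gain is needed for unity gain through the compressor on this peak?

10.5 dB

Without make-up, output = threshold + overshoot/8 = -12.5 + 1.5 = -11 dBV.
Gap to target: 10.5 dB.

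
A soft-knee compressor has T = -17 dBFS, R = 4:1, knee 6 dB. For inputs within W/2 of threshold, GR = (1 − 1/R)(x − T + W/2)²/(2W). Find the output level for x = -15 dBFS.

x − T + W/2 = -15 − (-17) + 3 = 5.
GR = (1 − 1/4) × 5² / 12 = 0.75 × 25 / 12 = 1.5625 dB.
Output = -15 − 1.5625 = -16.5625 dBFS.

-16.5625 dBFS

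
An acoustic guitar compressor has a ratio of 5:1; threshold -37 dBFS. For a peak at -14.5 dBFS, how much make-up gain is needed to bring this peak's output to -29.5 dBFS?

3 dB

Overshoot 22.5 dB → 22.5/5 = 4.5 dB after compression, so the compressed level is -37 + 4.5 = -32.5 dBFS.
Make-up = target − compressed = -29.5 − (-32.5) = 3 dB.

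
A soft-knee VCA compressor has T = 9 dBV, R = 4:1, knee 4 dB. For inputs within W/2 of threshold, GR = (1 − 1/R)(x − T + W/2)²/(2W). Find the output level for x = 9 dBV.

x − T + W/2 = 9 − 9 + 2 = 2.
GR = (1 − 1/4) × 2² / 8 = 0.75 × 4 / 8 = 0.375 dB.
Output = 9 − 0.375 = 8.625 dBV.

8.625 dBV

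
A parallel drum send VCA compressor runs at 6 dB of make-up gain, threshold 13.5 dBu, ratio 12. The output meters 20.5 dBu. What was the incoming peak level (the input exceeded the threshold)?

Before make-up, the level was 20.5 − 6 = 14.5 dBu.
The compressed level sits 14.5 − 13.5 = 1 dB over threshold.
Input overshoot = R × output overshoot = 12 dB → input = 13.5 + 12 = 25.5 dBu.

25.5 dBu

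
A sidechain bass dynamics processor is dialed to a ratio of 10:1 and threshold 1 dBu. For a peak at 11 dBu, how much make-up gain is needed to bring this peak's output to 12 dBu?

Overshoot 10 dB → 10/10 = 1 dB after compression, so the compressed level is 1 + 1 = 2 dBu.
Make-up = target − compressed = 12 − 2 = 10 dB.

10 dB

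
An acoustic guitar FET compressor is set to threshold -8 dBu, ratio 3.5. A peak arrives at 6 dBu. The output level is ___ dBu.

The input is 14 dB above the -8 dBu threshold.
3.5:1 compression reduces that to 14/3.5 = 4 dB over.
Output = -8 + 4 = -4 dBu.

-4 dBu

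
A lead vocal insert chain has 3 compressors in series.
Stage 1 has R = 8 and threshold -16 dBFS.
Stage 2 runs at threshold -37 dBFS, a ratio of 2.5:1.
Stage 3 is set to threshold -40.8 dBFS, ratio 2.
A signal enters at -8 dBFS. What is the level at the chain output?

-34.5 dBFS

Stage 1: 8 dB above -16 dBFS, reduced 8:1 to 1 dB above → -15 dBFS.
Stage 2: 22 dB above -37 dBFS, reduced 2.5:1 to 8.8 dB above → -28.2 dBFS.
Stage 3: overshoot 12.6 dB → 12.6/2 = 6.3 dB → -34.5 dBFS.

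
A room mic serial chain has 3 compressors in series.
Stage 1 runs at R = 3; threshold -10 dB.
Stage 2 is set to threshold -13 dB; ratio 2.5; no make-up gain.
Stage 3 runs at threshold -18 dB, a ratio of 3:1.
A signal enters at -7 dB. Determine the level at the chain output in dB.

Stage 1: overshoot 3 dB → 3/3 = 1 dB → -9 dB.
Stage 2: 4 dB above -13 dB, reduced 2.5:1 to 1.6 dB above → -11.4 dB.
Stage 3: 6.6 dB above -18 dB, reduced 3:1 to 2.2 dB above → -15.8 dB.

-15.8 dB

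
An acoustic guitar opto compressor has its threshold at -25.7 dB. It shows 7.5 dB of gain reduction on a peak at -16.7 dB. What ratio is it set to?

Input overshoot = -16.7 − (-25.7) = 9 dB.
Output overshoot = 9 − 7.5 = 1.5 dB.
Ratio = input overshoot / output overshoot = 9 / 1.5 = 6.

6:1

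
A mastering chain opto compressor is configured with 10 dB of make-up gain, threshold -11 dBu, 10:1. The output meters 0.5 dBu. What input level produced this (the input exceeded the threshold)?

4 dBu

Stripping the +10 dB make-up gives -9.5 dBu at the gain stage.
That's 1.5 dB above the -11 dBu threshold.
Undo the ratio: input overshoot = 1.5 × 10 = 15 dB, giving input = 4 dBu.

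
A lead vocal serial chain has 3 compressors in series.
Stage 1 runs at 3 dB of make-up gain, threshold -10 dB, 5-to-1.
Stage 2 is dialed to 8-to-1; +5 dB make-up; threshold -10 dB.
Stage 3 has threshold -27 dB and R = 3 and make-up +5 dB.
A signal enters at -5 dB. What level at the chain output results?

Stage 1: overshoot 5 dB → 5/5 = 1 dB → -9 dB; +3 dB make-up → -6 dB.
Stage 2: 4 dB above -10 dB, reduced 8:1 to 0.5 dB above → -9.5 dB; +5 dB make-up → -4.5 dB.
Stage 3: overshoot 22.5 dB → 22.5/3 = 7.5 dB → -19.5 dB; +5 dB make-up → -14.5 dB.

-14.5 dB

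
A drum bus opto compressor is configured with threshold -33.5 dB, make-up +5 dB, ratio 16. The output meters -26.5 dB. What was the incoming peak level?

Remove make-up: -26.5 − 5 = -31.5 dB.
The compressed level sits -31.5 − (-33.5) = 2 dB over threshold.
Undo the ratio: input overshoot = 2 × 16 = 32 dB, giving input = -1.5 dB.

-1.5 dB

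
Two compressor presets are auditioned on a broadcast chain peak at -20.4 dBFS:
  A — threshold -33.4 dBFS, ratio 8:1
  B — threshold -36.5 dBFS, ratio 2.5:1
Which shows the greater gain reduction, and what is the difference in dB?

A, by 1.715 dB

A: overshoot 13 dB → output overshoot 1.625 dB → GR 11.375 dB.
B: overshoot 16.1 dB → output overshoot 6.44 dB → GR 9.66 dB.
A reduces 1.715 dB more.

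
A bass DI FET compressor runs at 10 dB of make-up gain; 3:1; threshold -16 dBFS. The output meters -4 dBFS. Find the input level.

Before make-up, the level was -4 − 10 = -14 dBFS.
Post-compression overshoot = -14 − (-16) = 2 dB.
Before 3:1 compression the overshoot was 2 × 3 = 6 dB, so input = -16 + 6 = -10 dBFS.

-10 dBFS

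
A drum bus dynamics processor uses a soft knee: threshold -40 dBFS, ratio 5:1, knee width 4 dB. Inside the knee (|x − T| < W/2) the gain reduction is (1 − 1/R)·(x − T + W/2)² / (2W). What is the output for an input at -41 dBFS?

-41.1 dBFS

x − T + W/2 = -41 − (-40) + 2 = 1.
GR = (1 − 1/5) × 1² / 8 = 0.8 × 1 / 8 = 0.1 dB.
Output = -41 − 0.1 = -41.1 dBFS.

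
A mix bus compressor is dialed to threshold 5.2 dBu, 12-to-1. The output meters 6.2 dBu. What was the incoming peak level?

Post-compression overshoot = 6.2 − 5.2 = 1 dB.
Undo the ratio: input overshoot = 1 × 12 = 12 dB, giving input = 17.2 dBu.

17.2 dBu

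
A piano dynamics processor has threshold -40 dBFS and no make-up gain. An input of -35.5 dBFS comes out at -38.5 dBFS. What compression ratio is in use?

Input overshoot = -35.5 − (-40) = 4.5 dB; output overshoot = -38.5 − (-40) = 1.5 dB.
Ratio = 4.5 / 1.5 = 3.

3:1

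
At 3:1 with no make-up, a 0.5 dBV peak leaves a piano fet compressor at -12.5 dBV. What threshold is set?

-19 dBV

Input is 19.5 dB above T (since output overshoot × R = input overshoot: (-12.5 − T)·3 = 0.5 − T gives T = -19 dBV).
Check: -19 + (0.5 − (-19))/3 = -19 + 6.5 = -12.5 dBV. ✓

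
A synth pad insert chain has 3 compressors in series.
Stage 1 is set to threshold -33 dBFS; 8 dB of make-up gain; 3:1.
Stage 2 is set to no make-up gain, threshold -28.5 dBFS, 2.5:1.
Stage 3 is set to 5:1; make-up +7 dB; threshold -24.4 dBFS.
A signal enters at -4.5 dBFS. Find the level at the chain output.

-17.18 dBFS

Stage 1: -4.5 dBFS is 28.5 dB over -33 dBFS; at 3:1 that becomes 9.5 dB over, giving -23.5 dBFS; +8 dB make-up → -15.5 dBFS.
Stage 2: 13 dB above -28.5 dBFS, reduced 2.5:1 to 5.2 dB above → -23.3 dBFS.
Stage 3: 1.1 dB above -24.4 dBFS, reduced 5:1 to 0.22 dB above → -24.18 dBFS; +7 dB make-up → -17.18 dBFS.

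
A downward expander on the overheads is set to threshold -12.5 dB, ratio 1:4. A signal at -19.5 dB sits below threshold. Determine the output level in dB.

Below threshold, a 1:4 expander applies gain = (4−1)×(T − x) of attenuation.
(4−1) × 7 = 21 dB, so output = -19.5 − 21 = -40.5 dB.

-40.5 dB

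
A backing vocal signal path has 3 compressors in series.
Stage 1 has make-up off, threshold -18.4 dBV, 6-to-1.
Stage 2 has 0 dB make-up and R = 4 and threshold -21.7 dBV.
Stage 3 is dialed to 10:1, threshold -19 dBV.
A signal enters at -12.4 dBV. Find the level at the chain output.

Stage 1: overshoot 6 dB → 6/6 = 1 dB → -17.4 dBV.
Stage 2: overshoot 4.3 dB → 4.3/4 = 1.075 dB → -20.625 dBV.
Stage 3: -20.625 dBV is at or below the -19 dBV threshold — no compression; output -20.625 dBV.

-20.625 dBV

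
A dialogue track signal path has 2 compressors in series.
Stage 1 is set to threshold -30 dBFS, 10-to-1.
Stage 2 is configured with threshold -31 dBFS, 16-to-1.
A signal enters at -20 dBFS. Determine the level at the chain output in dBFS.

-30.875 dBFS

Stage 1: overshoot 10 dB → 10/10 = 1 dB → -29 dBFS.
Stage 2: overshoot 2 dB → 2/16 = 0.125 dB → -30.875 dBFS.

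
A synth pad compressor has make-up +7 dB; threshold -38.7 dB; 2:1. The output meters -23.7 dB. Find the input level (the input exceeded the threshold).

-22.7 dB

Remove make-up: -23.7 − 7 = -30.7 dB.
Post-compression overshoot = -30.7 − (-38.7) = 8 dB.
Before 2:1 compression the overshoot was 8 × 2 = 16 dB, so input = -38.7 + 16 = -22.7 dB.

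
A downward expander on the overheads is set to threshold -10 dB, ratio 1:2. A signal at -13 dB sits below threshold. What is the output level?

-16 dB

The input is 3 dB below the -10 dB threshold.
A 1:2 expander multiplies undershoot by 2: 3 × 2 = 6 dB below threshold.
Output = -10 − 6 = -16 dB.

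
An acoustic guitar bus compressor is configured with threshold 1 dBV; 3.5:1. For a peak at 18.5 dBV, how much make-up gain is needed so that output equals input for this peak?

12.5 dB

Overshoot 17.5 dB → 17.5/3.5 = 5 dB after compression, so the compressed level is 1 + 5 = 6 dBV.
Make-up = target − compressed = 18.5 − 6 = 12.5 dB.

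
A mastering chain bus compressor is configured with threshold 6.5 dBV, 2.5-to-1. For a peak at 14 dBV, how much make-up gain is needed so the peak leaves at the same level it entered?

4.5 dB

Without make-up, output = threshold + overshoot/2.5 = 6.5 + 3 = 9.5 dBV.
Gap to target: 4.5 dB.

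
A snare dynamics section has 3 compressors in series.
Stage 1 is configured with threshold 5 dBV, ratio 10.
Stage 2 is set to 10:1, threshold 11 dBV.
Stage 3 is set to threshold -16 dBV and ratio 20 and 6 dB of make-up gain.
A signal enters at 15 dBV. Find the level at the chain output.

Stage 1: 10 dB above 5 dBV, reduced 10:1 to 1 dB above → 6 dBV.
Stage 2: below threshold (6 ≤ 11); passes unchanged; output 6 dBV.
Stage 3: overshoot 22 dB → 22/20 = 1.1 dB → -14.9 dBV; +6 dB make-up → -8.9 dBV.

-8.9 dBV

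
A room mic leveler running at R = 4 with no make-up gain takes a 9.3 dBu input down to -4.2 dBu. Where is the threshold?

Input is 18 dB above T (since output overshoot × R = input overshoot: (-4.2 − T)·4 = 9.3 − T gives T = -8.7 dBu).
Check: -8.7 + (9.3 − (-8.7))/4 = -8.7 + 4.5 = -4.2 dBu. ✓

-8.7 dBu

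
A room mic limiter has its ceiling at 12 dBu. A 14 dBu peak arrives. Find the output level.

The limiter clamps the peak to its 12 dBu ceiling.

12 dBu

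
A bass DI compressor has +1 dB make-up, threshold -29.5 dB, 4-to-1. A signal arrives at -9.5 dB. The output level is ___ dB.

Overshoot: -9.5 − (-29.5) = 20 dB.
At 4:1 the overshoot is divided by 4, leaving 5 dB above threshold.
So the level is -29.5 + 5 = -24.5 dB; make-up adds 1 dB, giving -23.5 dB.

-23.5 dB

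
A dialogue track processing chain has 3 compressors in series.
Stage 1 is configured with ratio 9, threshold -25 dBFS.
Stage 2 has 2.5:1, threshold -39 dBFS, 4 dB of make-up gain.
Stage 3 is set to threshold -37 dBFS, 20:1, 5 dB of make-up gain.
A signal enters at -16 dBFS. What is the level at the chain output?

-31.6 dBFS

Stage 1: 9 dB above -25 dBFS, reduced 9:1 to 1 dB above → -24 dBFS.
Stage 2: overshoot 15 dB → 15/2.5 = 6 dB → -33 dBFS; +4 dB make-up → -29 dBFS.
Stage 3: 8 dB above -37 dBFS, reduced 20:1 to 0.4 dB above → -36.6 dBFS; +5 dB make-up → -31.6 dBFS.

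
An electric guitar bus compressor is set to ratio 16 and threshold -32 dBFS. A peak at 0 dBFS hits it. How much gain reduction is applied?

30 dB

Overshoot = 0 − (-32) = 32 dB.
After 16:1 compression the overshoot becomes 32/16 = 2 dB.
GR = overshoot in − overshoot out = 32 − 2 = 30 dB.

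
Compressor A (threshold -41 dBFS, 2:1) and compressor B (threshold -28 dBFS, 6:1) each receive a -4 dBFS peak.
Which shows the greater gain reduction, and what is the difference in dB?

A: GR = 37 − 37/2 = 18.5 dB.
B: GR = 24 − 24/6 = 20 dB.
Difference: 1.5 dB in favour of B.

B, by 1.5 dB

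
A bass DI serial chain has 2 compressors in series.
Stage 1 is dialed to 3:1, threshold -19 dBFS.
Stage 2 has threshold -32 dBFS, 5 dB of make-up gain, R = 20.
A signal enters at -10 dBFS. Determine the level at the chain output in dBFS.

-26.2 dBFS

Stage 1: overshoot 9 dB → 9/3 = 3 dB → -16 dBFS.
Stage 2: -16 dBFS is 16 dB over -32 dBFS; at 20:1 that becomes 0.8 dB over, giving -31.2 dBFS; +5 dB make-up → -26.2 dBFS.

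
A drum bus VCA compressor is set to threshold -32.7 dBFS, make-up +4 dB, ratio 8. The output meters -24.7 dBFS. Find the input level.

-0.7 dBFS

Stripping the +4 dB make-up gives -28.7 dBFS at the gain stage.
The compressed level sits -28.7 − (-32.7) = 4 dB over threshold.
Undo the ratio: input overshoot = 4 × 8 = 32 dB, giving input = -0.7 dBFS.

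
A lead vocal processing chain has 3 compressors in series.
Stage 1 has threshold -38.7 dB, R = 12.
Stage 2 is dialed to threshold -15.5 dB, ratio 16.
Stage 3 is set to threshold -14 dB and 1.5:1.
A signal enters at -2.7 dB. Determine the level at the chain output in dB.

Stage 1: -2.7 dB is 36 dB over -38.7 dB; at 12:1 that becomes 3 dB over, giving -35.7 dB.
Stage 2: -35.7 dB ≤ -15.5 dB, so stage 2 doesn't engage; output -35.7 dB.
Stage 3: -35.7 dB ≤ -14 dB, so stage 3 doesn't engage; output -35.7 dB.

-35.7 dB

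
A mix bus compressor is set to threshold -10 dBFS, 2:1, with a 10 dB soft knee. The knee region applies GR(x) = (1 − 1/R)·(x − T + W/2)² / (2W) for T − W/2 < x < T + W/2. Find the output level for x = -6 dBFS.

x − T + W/2 = -6 − (-10) + 5 = 9.
GR = (1 − 1/2) × 9² / 20 = 0.5 × 81 / 20 = 2.025 dB.
Output = -6 − 2.025 = -8.025 dBFS.

-8.025 dBFS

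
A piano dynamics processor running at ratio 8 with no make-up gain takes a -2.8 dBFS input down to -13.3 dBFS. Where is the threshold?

-14.8 dBFS

Let T be the threshold. Output overshoot = (input overshoot)/R, so -13.3 − T = (-2.8 − T)/8.
8·(-13.3 − T) = -2.8 − T → 7·T = -106.4 − (-2.8) = -103.6.
T = -103.6/7 = -14.8 dBFS.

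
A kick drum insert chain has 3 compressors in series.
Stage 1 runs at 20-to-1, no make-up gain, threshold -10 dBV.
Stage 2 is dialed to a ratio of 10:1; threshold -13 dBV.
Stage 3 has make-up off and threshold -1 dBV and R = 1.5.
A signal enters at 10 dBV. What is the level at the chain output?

-12.6 dBV

Stage 1: 20 dB above -10 dBV, reduced 20:1 to 1 dB above → -9 dBV.
Stage 2: overshoot 4 dB → 4/10 = 0.4 dB → -12.6 dBV.
Stage 3: below threshold (-12.6 ≤ -1); passes unchanged; output -12.6 dBV.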